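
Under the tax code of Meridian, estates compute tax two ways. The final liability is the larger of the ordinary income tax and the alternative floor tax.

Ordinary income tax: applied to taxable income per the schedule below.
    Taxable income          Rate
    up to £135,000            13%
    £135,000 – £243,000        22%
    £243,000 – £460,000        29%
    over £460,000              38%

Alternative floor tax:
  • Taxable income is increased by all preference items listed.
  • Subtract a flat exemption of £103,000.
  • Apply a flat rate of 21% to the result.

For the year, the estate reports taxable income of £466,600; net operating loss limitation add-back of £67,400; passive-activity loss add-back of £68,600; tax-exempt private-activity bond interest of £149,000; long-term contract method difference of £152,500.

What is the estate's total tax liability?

£168,231

Ordinary income tax:
  £135,000 × 13% = £17,550
  £108,000 × 22% = £23,760
  £217,000 × 29% = £62,930
  £6,600 × 38% = £2,508
  → £106,748

Alternative floor tax:
  Adjusted income: £466,600 + £67,400 + £68,600 + £149,000 + £152,500 = £904,100
  Less exemption £103,000 → base £801,100
  £801,100 × 21% = £168,231

£168,231 > £106,748, so the alternative floor tax is the binding amount.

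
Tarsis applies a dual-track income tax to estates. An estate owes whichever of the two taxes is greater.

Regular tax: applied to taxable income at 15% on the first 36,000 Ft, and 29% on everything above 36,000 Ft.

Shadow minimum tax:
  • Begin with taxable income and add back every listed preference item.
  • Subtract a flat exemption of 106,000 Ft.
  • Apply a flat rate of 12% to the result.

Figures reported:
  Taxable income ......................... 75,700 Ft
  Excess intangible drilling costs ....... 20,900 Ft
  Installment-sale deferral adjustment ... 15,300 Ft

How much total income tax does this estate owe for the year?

Regular tax:
  36,000 Ft × 15% = 5,400 Ft
  39,700 Ft × 29% = 11,513 Ft
  → 16,913 Ft

Shadow minimum tax:
  Adjusted income: 75,700 Ft + 20,900 Ft + 15,300 Ft = 111,900 Ft
  Less exemption 106,000 Ft → base 5,900 Ft
  5,900 Ft × 12% = 708 Ft

16,913 Ft > 708 Ft, so the regular tax governs.

16,913 Ft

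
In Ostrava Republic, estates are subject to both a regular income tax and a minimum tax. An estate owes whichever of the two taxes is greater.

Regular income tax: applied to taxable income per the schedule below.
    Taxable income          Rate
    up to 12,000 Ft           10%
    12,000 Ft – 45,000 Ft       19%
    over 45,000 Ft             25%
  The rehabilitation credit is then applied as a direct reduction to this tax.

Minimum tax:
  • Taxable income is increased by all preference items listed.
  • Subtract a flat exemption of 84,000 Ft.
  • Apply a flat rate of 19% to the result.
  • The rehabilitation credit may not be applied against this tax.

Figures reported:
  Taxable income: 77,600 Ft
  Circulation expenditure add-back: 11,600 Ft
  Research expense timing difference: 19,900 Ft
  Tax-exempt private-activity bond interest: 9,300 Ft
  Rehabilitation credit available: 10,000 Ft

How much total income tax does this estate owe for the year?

Minimum tax:
  Adjusted income: 77,600 Ft + 11,600 Ft + 19,900 Ft + 9,300 Ft = 118,400 Ft
  Less exemption 84,000 Ft → base 34,400 Ft
  34,400 Ft × 19% = 6,536 Ft

Regular income tax:
  12,000 Ft × 10% = 1,200 Ft
  33,000 Ft × 19% = 6,270 Ft
  32,600 Ft × 25% = 8,150 Ft
  → 15,620 Ft
  Less rehabilitation credit 10,000 Ft → 5,620 Ft

6,536 Ft > 5,620 Ft, so the minimum tax is the binding amount.

6,536 Ft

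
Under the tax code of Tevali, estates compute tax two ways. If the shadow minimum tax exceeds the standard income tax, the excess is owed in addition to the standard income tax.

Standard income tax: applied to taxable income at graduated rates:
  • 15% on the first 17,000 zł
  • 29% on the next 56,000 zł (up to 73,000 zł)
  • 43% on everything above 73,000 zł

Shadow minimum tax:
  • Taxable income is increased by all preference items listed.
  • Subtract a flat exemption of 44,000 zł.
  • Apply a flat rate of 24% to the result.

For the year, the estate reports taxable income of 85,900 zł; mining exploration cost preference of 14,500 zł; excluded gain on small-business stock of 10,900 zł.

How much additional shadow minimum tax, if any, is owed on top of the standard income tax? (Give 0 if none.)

0 zł

Shadow minimum tax:
  Adjusted income: 85,900 zł + 14,500 zł + 10,900 zł = 111,300 zł
  Less exemption 44,000 zł → base 67,300 zł
  67,300 zł × 24% = 16,152 zł

Standard income tax:
  17,000 zł × 15% = 2,550 zł
  56,000 zł × 29% = 16,240 zł
  12,900 zł × 43% = 5,547 zł
  → 24,337 zł

16,152 zł ≤ 24,337 zł, so no add-on is due.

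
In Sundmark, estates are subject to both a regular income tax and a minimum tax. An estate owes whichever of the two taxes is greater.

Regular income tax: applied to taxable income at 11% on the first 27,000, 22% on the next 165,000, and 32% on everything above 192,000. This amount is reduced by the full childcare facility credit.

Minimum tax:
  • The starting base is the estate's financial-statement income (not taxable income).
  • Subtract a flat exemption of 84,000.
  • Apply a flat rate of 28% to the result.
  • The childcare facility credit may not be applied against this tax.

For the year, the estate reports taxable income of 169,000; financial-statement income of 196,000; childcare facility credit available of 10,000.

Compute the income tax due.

31,360

Minimum tax:
  Base (financial-statement income): 196,000
  Less exemption 84,000 → base 112,000
  112,000 × 28% = 31,360

Regular income tax:
  27,000 × 11% = 2,970
  142,000 × 22% = 31,240
  → 34,210
  Less childcare facility credit 10,000 → 24,210

31,360 > 24,210, so the minimum tax is the binding amount.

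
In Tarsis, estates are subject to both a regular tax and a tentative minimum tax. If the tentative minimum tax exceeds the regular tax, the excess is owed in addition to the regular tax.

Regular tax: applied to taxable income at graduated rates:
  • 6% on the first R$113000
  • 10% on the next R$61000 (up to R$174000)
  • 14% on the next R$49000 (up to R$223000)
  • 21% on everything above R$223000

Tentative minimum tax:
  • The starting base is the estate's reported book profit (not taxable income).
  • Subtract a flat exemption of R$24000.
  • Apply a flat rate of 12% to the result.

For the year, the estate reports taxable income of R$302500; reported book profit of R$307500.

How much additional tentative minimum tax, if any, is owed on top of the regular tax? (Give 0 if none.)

R$0

Tentative minimum tax:
  Base (reported book profit): R$307500
  Less exemption R$24000 → base R$283500
  R$283500 × 12% = R$34020

Regular tax:
  R$113000 × 6% = R$6780
  R$61000 × 10% = R$6100
  R$49000 × 14% = R$6860
  R$79500 × 21% = R$16695
  → R$36435

R$34020 ≤ R$36435, so no add-on is due.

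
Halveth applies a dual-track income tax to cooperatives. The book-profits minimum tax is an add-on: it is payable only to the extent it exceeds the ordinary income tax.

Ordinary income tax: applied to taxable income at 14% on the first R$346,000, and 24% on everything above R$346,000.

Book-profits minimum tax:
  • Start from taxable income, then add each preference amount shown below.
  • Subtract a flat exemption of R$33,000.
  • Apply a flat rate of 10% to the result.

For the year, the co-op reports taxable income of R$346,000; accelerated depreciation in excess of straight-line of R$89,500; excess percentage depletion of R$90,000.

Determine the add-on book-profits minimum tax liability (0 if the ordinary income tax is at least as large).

R$810

Book-profits minimum tax:
  Adjusted income: R$346,000 + R$89,500 + R$90,000 = R$525,500
  Less exemption R$33,000 → base R$492,500
  R$492,500 × 10% = R$49,250

Ordinary income tax:
  R$346,000 × 14% = R$48,440

Excess of book-profits minimum tax over ordinary income tax: R$49,250 − R$48,440 = R$810.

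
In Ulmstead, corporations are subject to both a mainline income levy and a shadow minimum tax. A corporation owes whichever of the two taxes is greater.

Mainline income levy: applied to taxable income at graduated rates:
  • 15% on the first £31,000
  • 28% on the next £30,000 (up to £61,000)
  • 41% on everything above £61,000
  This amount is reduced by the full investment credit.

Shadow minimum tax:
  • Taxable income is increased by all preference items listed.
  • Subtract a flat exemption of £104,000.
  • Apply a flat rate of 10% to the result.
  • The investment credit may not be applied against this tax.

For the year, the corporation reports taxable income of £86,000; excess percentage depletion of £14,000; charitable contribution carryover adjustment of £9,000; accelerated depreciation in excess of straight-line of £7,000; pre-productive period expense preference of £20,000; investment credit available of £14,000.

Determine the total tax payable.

Shadow minimum tax:
  Adjusted income: £86,000 + £14,000 + £9,000 + £7,000 + £20,000 = £136,000
  Less exemption £104,000 → base £32,000
  £32,000 × 10% = £3,200

Mainline income levy:
  £31,000 × 15% = £4,650
  £30,000 × 28% = £8,400
  £25,000 × 41% = £10,250
  → £23,300
  Less investment credit £14,000 → £9,300

£9,300 > £3,200, so the mainline income levy governs.

£9,300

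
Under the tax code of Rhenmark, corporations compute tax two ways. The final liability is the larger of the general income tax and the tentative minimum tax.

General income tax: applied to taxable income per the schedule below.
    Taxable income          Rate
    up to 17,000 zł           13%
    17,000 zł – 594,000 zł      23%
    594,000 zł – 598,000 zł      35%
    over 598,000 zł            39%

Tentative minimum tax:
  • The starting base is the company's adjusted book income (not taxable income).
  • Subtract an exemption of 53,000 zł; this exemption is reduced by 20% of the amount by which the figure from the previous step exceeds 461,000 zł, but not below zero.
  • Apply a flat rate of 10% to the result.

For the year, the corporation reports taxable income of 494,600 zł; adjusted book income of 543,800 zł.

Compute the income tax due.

General income tax:
  17,000 zł × 13% = 2,210 zł
  477,600 zł × 23% = 109,848 zł
  → 112,058 zł

Tentative minimum tax:
  Base (adjusted book income): 543,800 zł
  Exemption: 53,000 zł − 20% × (543,800 zł − 461,000 zł) = 53,000 zł − 16,560 zł = 36,440 zł
  Base: 543,800 zł − 36,440 zł = 507,360 zł
  507,360 zł × 10% = 50,736 zł

112,058 zł > 50,736 zł, so the general income tax governs.

112,058 zł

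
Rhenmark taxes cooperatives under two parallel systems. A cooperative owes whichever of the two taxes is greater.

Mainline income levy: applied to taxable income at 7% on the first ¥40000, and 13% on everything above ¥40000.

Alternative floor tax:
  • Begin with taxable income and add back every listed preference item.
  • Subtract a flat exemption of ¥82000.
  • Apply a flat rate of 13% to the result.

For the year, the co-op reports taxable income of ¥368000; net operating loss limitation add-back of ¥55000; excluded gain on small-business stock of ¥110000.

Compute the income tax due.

¥58630

Alternative floor tax:
  Adjusted income: ¥368000 + ¥55000 + ¥110000 = ¥533000
  Less exemption ¥82000 → base ¥451000
  ¥451000 × 13% = ¥58630

Mainline income levy:
  ¥40000 × 7% = ¥2800
  ¥328000 × 13% = ¥42640
  → ¥45440

¥58630 > ¥45440, so the alternative floor tax is the binding amount.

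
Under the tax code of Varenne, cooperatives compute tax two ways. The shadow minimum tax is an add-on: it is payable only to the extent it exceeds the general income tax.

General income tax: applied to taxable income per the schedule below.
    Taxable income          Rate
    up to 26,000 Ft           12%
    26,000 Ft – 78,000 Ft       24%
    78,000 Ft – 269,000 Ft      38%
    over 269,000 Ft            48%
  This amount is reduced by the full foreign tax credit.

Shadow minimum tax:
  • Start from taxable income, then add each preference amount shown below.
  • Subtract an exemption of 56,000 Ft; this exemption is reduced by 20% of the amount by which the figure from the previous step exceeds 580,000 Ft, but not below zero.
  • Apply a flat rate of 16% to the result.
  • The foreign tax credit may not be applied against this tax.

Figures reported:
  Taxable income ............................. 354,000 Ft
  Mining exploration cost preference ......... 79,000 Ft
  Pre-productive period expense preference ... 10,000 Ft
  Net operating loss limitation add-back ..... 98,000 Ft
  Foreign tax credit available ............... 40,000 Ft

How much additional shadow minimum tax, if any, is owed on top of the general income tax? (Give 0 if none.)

General income tax:
  26,000 Ft × 12% = 3,120 Ft
  52,000 Ft × 24% = 12,480 Ft
  191,000 Ft × 38% = 72,580 Ft
  85,000 Ft × 48% = 40,800 Ft
  → 128,980 Ft
  Less foreign tax credit 40,000 Ft → 88,980 Ft

Shadow minimum tax:
  Adjusted income: 354,000 Ft + 79,000 Ft + 10,000 Ft + 98,000 Ft = 541,000 Ft
  Exemption: 541,000 Ft ≤ 580,000 Ft, so full 56,000 Ft applies
  Base: 541,000 Ft − 56,000 Ft = 485,000 Ft
  485,000 Ft × 16% = 77,600 Ft

77,600 Ft ≤ 88,980 Ft, so no add-on is due.

0 Ft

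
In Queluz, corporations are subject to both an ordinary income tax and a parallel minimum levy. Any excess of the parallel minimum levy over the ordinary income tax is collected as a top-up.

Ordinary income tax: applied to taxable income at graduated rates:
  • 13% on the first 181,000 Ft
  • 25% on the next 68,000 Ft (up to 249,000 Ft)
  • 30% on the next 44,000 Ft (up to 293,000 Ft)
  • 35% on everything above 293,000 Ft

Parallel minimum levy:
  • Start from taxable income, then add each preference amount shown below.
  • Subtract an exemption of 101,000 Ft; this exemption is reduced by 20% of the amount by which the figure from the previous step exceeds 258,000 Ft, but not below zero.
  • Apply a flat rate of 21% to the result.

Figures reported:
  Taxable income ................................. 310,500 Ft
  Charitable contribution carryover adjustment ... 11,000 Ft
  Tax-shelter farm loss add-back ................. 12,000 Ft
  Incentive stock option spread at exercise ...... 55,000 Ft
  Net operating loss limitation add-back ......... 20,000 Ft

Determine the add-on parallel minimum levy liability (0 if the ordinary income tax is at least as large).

Parallel minimum levy:
  Adjusted income: 310,500 Ft + 11,000 Ft + 12,000 Ft + 55,000 Ft + 20,000 Ft = 408,500 Ft
  Exemption: 101,000 Ft − 20% × (408,500 Ft − 258,000 Ft) = 101,000 Ft − 30,100 Ft = 70,900 Ft
  Base: 408,500 Ft − 70,900 Ft = 337,600 Ft
  337,600 Ft × 21% = 70,896 Ft

Ordinary income tax:
  181,000 Ft × 13% = 23,530 Ft
  68,000 Ft × 25% = 17,000 Ft
  44,000 Ft × 30% = 13,200 Ft
  17,500 Ft × 35% = 6,125 Ft
  → 59,855 Ft

Excess of parallel minimum levy over ordinary income tax: 70,896 Ft − 59,855 Ft = 11,041 Ft.

11,041 Ft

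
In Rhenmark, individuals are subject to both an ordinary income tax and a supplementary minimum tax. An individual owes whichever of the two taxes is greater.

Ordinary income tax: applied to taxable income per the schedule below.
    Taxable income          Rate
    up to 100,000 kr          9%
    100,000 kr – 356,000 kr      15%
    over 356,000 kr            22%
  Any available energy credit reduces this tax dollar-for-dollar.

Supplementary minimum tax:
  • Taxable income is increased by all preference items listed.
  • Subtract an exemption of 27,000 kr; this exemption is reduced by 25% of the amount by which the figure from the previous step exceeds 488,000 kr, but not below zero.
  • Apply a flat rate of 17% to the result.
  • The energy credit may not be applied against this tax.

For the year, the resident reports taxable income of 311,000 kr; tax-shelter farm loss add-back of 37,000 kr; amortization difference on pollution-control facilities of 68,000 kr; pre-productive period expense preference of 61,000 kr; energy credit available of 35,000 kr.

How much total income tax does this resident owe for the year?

Supplementary minimum tax:
  Adjusted income: 311,000 kr + 37,000 kr + 68,000 kr + 61,000 kr = 477,000 kr
  Exemption: 477,000 kr ≤ 488,000 kr, so full 27,000 kr applies
  Base: 477,000 kr − 27,000 kr = 450,000 kr
  450,000 kr × 17% = 76,500 kr

Ordinary income tax:
  100,000 kr × 9% = 9,000 kr
  211,000 kr × 15% = 31,650 kr
  → 40,650 kr
  Less energy credit 35,000 kr → 5,650 kr

76,500 kr > 5,650 kr, so the supplementary minimum tax is the binding amount.

76,500 kr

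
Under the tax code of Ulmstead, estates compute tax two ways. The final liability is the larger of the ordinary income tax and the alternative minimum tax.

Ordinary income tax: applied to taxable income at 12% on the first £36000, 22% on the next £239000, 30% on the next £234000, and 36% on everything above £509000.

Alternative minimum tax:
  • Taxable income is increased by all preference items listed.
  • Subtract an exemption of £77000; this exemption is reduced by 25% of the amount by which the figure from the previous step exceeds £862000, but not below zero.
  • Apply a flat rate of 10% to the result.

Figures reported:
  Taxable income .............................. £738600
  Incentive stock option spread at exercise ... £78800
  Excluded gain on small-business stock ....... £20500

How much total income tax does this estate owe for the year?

£209756

Alternative minimum tax:
  Adjusted income: £738600 + £78800 + £20500 = £837900
  Exemption: £837900 ≤ £862000, so full £77000 applies
  Base: £837900 − £77000 = £760900
  £760900 × 10% = £76090

Ordinary income tax:
  £36000 × 12% = £4320
  £239000 × 22% = £52580
  £234000 × 30% = £70200
  £229600 × 36% = £82656
  → £209756

£209756 > £76090, so the ordinary income tax governs.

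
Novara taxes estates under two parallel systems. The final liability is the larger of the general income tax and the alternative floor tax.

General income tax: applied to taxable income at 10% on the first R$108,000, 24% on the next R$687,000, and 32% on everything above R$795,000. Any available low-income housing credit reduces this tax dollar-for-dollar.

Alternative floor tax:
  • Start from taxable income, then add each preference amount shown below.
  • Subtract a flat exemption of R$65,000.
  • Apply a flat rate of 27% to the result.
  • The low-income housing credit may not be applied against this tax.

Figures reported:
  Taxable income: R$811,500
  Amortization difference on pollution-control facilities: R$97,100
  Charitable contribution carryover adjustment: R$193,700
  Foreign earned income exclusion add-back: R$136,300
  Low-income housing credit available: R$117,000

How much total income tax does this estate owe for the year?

Alternative floor tax:
  Adjusted income: R$811,500 + R$97,100 + R$193,700 + R$136,300 = R$1,238,600
  Less exemption R$65,000 → base R$1,173,600
  R$1,173,600 × 27% = R$316,872

General income tax:
  R$108,000 × 10% = R$10,800
  R$687,000 × 24% = R$164,880
  R$16,500 × 32% = R$5,280
  → R$180,960
  Less low-income housing credit R$117,000 → R$63,960

R$316,872 > R$63,960, so the alternative floor tax is the binding amount.

R$316,872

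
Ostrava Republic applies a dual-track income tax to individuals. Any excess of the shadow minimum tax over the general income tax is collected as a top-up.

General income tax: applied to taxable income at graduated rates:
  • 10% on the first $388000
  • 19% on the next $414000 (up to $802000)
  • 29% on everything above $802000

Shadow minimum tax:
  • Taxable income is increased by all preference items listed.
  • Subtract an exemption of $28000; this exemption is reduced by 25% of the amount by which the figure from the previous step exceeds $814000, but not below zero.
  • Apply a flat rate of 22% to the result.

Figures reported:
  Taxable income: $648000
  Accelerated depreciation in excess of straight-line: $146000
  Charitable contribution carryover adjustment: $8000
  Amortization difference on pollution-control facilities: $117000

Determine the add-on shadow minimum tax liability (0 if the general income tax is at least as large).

$113595

General income tax:
  $388000 × 10% = $38800
  $260000 × 19% = $49400
  → $88200

Shadow minimum tax:
  Adjusted income: $648000 + $146000 + $8000 + $117000 = $919000
  Exemption: $28000 − 25% × ($919000 − $814000) = $28000 − $26250 = $1750
  Base: $919000 − $1750 = $917250
  $917250 × 22% = $201795

Excess of shadow minimum tax over general income tax: $201795 − $88200 = $113595.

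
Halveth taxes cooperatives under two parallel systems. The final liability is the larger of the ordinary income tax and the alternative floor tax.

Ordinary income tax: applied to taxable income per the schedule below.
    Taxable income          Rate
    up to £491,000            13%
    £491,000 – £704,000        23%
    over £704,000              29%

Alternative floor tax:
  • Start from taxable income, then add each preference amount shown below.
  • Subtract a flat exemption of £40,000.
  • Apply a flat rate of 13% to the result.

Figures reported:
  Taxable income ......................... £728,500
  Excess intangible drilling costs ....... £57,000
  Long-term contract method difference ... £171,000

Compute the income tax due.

Alternative floor tax:
  Adjusted income: £728,500 + £57,000 + £171,000 = £956,500
  Less exemption £40,000 → base £916,500
  £916,500 × 13% = £119,145

Ordinary income tax:
  £491,000 × 13% = £63,830
  £213,000 × 23% = £48,990
  £24,500 × 29% = £7,105
  → £119,925

£119,925 > £119,145, so the ordinary income tax governs.

£119,925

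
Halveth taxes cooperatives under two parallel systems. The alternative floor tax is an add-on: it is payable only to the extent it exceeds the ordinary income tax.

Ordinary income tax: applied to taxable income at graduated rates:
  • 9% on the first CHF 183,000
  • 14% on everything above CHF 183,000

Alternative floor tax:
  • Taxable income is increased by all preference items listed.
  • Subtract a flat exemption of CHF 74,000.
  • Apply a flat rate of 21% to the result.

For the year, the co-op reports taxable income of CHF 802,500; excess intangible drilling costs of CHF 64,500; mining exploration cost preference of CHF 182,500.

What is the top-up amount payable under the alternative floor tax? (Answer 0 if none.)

Ordinary income tax:
  CHF 183,000 × 9% = CHF 16,470
  CHF 619,500 × 14% = CHF 86,730
  → CHF 103,200

Alternative floor tax:
  Adjusted income: CHF 802,500 + CHF 64,500 + CHF 182,500 = CHF 1,049,500
  Less exemption CHF 74,000 → base CHF 975,500
  CHF 975,500 × 21% = CHF 204,855

Excess of alternative floor tax over ordinary income tax: CHF 204,855 − CHF 103,200 = CHF 101,655.

CHF 101,655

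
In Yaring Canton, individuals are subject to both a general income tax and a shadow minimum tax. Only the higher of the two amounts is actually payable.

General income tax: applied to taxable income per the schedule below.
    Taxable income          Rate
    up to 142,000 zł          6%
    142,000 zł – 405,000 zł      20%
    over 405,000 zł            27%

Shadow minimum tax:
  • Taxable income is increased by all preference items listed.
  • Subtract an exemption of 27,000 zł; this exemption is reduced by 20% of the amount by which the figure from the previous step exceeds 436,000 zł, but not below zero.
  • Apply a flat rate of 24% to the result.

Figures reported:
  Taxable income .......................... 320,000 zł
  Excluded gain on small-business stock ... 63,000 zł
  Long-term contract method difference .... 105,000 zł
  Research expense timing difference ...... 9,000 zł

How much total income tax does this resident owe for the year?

115,728 zł

General income tax:
  142,000 zł × 6% = 8,520 zł
  178,000 zł × 20% = 35,600 zł
  → 44,120 zł

Shadow minimum tax:
  Adjusted income: 320,000 zł + 63,000 zł + 105,000 zł + 9,000 zł = 497,000 zł
  Exemption: 27,000 zł − 20% × (497,000 zł − 436,000 zł) = 27,000 zł − 12,200 zł = 14,800 zł
  Base: 497,000 zł − 14,800 zł = 482,200 zł
  482,200 zł × 24% = 115,728 zł

115,728 zł > 44,120 zł, so the shadow minimum tax is the binding amount.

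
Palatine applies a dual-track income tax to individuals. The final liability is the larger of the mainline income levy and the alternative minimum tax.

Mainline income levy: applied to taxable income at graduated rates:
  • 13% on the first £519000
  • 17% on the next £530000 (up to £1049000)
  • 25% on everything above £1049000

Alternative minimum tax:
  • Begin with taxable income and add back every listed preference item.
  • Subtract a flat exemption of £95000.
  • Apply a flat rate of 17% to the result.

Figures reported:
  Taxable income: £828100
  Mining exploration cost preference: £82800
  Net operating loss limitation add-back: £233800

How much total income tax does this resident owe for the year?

Mainline income levy:
  £519000 × 13% = £67470
  £309100 × 17% = £52547
  → £120017

Alternative minimum tax:
  Adjusted income: £828100 + £82800 + £233800 = £1144700
  Less exemption £95000 → base £1049700
  £1049700 × 17% = £178449

£178449 > £120017, so the alternative minimum tax is the binding amount.

£178449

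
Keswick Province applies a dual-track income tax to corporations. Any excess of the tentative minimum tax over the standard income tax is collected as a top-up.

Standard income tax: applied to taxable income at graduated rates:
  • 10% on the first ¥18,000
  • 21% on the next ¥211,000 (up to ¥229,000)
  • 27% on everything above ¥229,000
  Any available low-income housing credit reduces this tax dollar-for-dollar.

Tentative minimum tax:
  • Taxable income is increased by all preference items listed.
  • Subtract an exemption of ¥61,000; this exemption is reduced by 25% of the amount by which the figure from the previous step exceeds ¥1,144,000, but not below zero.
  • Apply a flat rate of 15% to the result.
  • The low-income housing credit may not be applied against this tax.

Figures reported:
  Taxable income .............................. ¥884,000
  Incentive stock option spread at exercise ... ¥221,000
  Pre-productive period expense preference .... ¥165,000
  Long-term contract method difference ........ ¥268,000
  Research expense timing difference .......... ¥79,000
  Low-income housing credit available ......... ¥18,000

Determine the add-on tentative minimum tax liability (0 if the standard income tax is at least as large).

Tentative minimum tax:
  Adjusted income: ¥884,000 + ¥221,000 + ¥165,000 + ¥268,000 + ¥79,000 = ¥1,617,000
  Exemption: 25% × (¥1,617,000 − ¥1,144,000) = ¥118,250 ≥ ¥61,000, so the exemption is fully phased out
  Base: ¥1,617,000 − ¥0 = ¥1,617,000
  ¥1,617,000 × 15% = ¥242,550

Standard income tax:
  ¥18,000 × 10% = ¥1,800
  ¥211,000 × 21% = ¥44,310
  ¥655,000 × 27% = ¥176,850
  → ¥222,960
  Less low-income housing credit ¥18,000 → ¥204,960

Excess of tentative minimum tax over standard income tax: ¥242,550 − ¥204,960 = ¥37,590.

¥37,590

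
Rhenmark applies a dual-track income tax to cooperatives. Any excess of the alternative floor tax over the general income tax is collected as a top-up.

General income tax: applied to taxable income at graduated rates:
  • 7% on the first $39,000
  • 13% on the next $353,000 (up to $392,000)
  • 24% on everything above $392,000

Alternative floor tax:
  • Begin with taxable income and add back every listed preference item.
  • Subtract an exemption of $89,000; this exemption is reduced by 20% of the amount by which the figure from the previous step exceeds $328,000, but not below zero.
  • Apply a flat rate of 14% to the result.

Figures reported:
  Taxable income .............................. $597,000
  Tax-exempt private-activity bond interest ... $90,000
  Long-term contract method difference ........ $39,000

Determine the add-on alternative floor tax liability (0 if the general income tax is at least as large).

Alternative floor tax:
  Adjusted income: $597,000 + $90,000 + $39,000 = $726,000
  Exemption: $89,000 − 20% × ($726,000 − $328,000) = $89,000 − $79,600 = $9,400
  Base: $726,000 − $9,400 = $716,600
  $716,600 × 14% = $100,324

General income tax:
  $39,000 × 7% = $2,730
  $353,000 × 13% = $45,890
  $205,000 × 24% = $49,200
  → $97,820

Excess of alternative floor tax over general income tax: $100,324 − $97,820 = $2,504.

$2,504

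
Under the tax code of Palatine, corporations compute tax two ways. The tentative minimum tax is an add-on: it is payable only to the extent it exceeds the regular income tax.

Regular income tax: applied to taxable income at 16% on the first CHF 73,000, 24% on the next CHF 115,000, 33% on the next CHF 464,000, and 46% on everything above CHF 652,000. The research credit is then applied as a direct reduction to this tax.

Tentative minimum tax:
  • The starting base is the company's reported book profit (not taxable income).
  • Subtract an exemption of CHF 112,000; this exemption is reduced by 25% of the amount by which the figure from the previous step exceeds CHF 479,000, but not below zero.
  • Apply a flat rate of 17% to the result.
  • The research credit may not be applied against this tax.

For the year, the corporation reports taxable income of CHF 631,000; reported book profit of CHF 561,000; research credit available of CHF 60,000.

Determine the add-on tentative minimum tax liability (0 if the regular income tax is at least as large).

CHF 0

Regular income tax:
  CHF 73,000 × 16% = CHF 11,680
  CHF 115,000 × 24% = CHF 27,600
  CHF 443,000 × 33% = CHF 146,190
  → CHF 185,470
  Less research credit CHF 60,000 → CHF 125,470

Tentative minimum tax:
  Base (reported book profit): CHF 561,000
  Exemption: CHF 112,000 − 25% × (CHF 561,000 − CHF 479,000) = CHF 112,000 − CHF 20,500 = CHF 91,500
  Base: CHF 561,000 − CHF 91,500 = CHF 469,500
  CHF 469,500 × 17% = CHF 79,815

CHF 79,815 ≤ CHF 125,470, so no add-on is due.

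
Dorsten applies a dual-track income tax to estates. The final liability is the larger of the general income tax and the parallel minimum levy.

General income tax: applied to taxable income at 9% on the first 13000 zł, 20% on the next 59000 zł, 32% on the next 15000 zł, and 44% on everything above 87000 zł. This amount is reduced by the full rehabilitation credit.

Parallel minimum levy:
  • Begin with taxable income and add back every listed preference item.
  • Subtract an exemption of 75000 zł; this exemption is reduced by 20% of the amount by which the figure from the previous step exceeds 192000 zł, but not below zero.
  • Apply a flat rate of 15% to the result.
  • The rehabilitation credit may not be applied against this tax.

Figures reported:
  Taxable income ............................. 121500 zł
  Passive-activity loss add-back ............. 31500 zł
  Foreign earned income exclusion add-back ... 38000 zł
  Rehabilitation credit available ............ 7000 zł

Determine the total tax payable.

Parallel minimum levy:
  Adjusted income: 121500 zł + 31500 zł + 38000 zł = 191000 zł
  Exemption: 191000 zł ≤ 192000 zł, so full 75000 zł applies
  Base: 191000 zł − 75000 zł = 116000 zł
  116000 zł × 15% = 17400 zł

General income tax:
  13000 zł × 9% = 1170 zł
  59000 zł × 20% = 11800 zł
  15000 zł × 32% = 4800 zł
  34500 zł × 44% = 15180 zł
  → 32950 zł
  Less rehabilitation credit 7000 zł → 25950 zł

25950 zł > 17400 zł, so the general income tax governs.

25950 zł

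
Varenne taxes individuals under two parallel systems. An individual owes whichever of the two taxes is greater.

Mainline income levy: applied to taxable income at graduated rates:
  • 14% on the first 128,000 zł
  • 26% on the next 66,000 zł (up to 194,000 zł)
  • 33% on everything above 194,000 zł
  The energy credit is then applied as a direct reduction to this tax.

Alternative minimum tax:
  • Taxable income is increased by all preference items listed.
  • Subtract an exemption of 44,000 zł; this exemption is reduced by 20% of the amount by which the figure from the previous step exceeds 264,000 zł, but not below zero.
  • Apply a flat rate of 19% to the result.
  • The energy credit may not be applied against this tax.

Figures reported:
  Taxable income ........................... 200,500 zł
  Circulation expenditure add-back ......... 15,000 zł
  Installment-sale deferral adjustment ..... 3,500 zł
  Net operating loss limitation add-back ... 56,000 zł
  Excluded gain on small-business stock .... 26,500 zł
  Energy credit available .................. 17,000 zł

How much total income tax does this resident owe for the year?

Alternative minimum tax:
  Adjusted income: 200,500 zł + 15,000 zł + 3,500 zł + 56,000 zł + 26,500 zł = 301,500 zł
  Exemption: 44,000 zł − 20% × (301,500 zł − 264,000 zł) = 44,000 zł − 7,500 zł = 36,500 zł
  Base: 301,500 zł − 36,500 zł = 265,000 zł
  265,000 zł × 19% = 50,350 zł

Mainline income levy:
  128,000 zł × 14% = 17,920 zł
  66,000 zł × 26% = 17,160 zł
  6,500 zł × 33% = 2,145 zł
  → 37,225 zł
  Less energy credit 17,000 zł → 20,225 zł

50,350 zł > 20,225 zł, so the alternative minimum tax is the binding amount.

50,350 zł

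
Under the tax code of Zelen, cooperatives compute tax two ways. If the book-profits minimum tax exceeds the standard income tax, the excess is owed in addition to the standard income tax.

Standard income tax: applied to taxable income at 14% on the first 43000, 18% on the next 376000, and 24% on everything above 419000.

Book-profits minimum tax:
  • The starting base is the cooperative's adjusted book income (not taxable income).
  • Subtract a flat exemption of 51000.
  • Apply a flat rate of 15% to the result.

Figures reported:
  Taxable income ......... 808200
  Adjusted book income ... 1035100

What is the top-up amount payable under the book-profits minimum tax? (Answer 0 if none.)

Book-profits minimum tax:
  Base (adjusted book income): 1035100
  Less exemption 51000 → base 984100
  984100 × 15% = 147615

Standard income tax:
  43000 × 14% = 6020
  376000 × 18% = 67680
  389200 × 24% = 93408
  → 167108

147615 ≤ 167108, so no add-on is due.

0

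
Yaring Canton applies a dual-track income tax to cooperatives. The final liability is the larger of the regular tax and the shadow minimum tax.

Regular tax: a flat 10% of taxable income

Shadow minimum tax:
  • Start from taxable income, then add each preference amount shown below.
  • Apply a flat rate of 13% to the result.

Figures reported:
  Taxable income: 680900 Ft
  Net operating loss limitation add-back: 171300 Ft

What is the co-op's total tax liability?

Shadow minimum tax:
  Adjusted income: 680900 Ft + 171300 Ft = 852200 Ft
  852200 Ft × 13% = 110786 Ft

Regular tax:
  680900 Ft × 10% = 68090 Ft

110786 Ft > 68090 Ft, so the shadow minimum tax is the binding amount.

110786 Ft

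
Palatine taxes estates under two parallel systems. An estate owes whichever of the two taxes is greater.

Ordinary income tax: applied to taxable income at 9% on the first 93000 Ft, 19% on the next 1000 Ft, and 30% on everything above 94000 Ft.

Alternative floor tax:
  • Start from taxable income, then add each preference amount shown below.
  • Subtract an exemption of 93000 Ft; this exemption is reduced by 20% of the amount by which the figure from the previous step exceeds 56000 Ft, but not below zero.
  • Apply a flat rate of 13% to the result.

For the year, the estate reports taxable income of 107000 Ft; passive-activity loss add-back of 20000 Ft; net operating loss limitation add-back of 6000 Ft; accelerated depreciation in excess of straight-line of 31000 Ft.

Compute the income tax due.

Ordinary income tax:
  93000 Ft × 9% = 8370 Ft
  1000 Ft × 19% = 190 Ft
  13000 Ft × 30% = 3900 Ft
  → 12460 Ft

Alternative floor tax:
  Adjusted income: 107000 Ft + 20000 Ft + 6000 Ft + 31000 Ft = 164000 Ft
  Exemption: 93000 Ft − 20% × (164000 Ft − 56000 Ft) = 93000 Ft − 21600 Ft = 71400 Ft
  Base: 164000 Ft − 71400 Ft = 92600 Ft
  92600 Ft × 13% = 12038 Ft

12460 Ft > 12038 Ft, so the ordinary income tax governs.

12460 Ft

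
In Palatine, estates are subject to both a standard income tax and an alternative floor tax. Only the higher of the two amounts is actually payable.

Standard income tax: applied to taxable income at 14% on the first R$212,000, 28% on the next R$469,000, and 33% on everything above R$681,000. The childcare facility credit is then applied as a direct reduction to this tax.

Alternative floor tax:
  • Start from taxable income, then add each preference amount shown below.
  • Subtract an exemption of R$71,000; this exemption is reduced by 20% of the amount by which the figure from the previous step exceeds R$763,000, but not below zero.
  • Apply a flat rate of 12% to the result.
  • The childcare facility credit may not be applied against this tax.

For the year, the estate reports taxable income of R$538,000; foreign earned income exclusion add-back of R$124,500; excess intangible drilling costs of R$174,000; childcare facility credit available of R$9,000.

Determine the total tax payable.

Alternative floor tax:
  Adjusted income: R$538,000 + R$124,500 + R$174,000 = R$836,500
  Exemption: R$71,000 − 20% × (R$836,500 − R$763,000) = R$71,000 − R$14,700 = R$56,300
  Base: R$836,500 − R$56,300 = R$780,200
  R$780,200 × 12% = R$93,624

Standard income tax:
  R$212,000 × 14% = R$29,680
  R$326,000 × 28% = R$91,280
  → R$120,960
  Less childcare facility credit R$9,000 → R$111,960

R$111,960 > R$93,624, so the standard income tax governs.

R$111,960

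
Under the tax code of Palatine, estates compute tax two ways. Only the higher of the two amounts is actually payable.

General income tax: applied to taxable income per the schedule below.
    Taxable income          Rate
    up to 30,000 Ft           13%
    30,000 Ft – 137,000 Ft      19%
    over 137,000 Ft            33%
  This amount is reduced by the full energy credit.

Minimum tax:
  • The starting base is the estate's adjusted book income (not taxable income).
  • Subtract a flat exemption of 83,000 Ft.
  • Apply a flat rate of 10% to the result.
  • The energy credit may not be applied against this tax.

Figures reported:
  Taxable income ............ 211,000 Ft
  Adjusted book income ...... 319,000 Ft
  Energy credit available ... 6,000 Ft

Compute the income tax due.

Minimum tax:
  Base (adjusted book income): 319,000 Ft
  Less exemption 83,000 Ft → base 236,000 Ft
  236,000 Ft × 10% = 23,600 Ft

General income tax:
  30,000 Ft × 13% = 3,900 Ft
  107,000 Ft × 19% = 20,330 Ft
  74,000 Ft × 33% = 24,420 Ft
  → 48,650 Ft
  Less energy credit 6,000 Ft → 42,650 Ft

42,650 Ft > 23,600 Ft, so the general income tax governs.

42,650 Ft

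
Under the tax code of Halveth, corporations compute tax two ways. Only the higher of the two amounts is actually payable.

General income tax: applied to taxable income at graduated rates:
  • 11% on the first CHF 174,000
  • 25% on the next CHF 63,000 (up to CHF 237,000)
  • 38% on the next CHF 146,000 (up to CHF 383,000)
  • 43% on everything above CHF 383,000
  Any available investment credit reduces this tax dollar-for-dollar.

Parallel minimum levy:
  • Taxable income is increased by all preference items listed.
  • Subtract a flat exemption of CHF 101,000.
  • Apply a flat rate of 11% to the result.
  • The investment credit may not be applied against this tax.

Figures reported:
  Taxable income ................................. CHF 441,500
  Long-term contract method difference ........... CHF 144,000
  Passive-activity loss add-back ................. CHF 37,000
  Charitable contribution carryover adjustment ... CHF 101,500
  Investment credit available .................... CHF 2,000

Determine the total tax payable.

CHF 113,525

General income tax:
  CHF 174,000 × 11% = CHF 19,140
  CHF 63,000 × 25% = CHF 15,750
  CHF 146,000 × 38% = CHF 55,480
  CHF 58,500 × 43% = CHF 25,155
  → CHF 115,525
  Less investment credit CHF 2,000 → CHF 113,525

Parallel minimum levy:
  Adjusted income: CHF 441,500 + CHF 144,000 + CHF 37,000 + CHF 101,500 = CHF 724,000
  Less exemption CHF 101,000 → base CHF 623,000
  CHF 623,000 × 11% = CHF 68,530

CHF 113,525 > CHF 68,530, so the general income tax governs.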